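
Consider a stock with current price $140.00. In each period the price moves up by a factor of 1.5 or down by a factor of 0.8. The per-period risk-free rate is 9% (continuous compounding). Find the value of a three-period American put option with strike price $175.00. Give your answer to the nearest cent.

Risk-neutral probability p = (e^0.09 − 0.8)/(1.5 − 0.8) = 0.2942/0.7000 = 0.4202
Terminal stock prices: S_uuu = 472.5, S_uud = 252, S_udd = 134.4, S_ddd = 71.68
Terminal payoffs (K − S): max(-297.5, 0) = 0, max(-77, 0) = 0, max(40.6, 0) = 40.6, max(103.3, 0) = 103.3
Node uu (S = 315): continuation = e^(−0.09)·[0.4202·0.0000 + 0.5798·0.0000] = 0.0000; exercise value = 0.0000 ≤ continuation, so V_uu = 0.0000
Node ud (S = 168): continuation = e^(−0.09)·[0.4202·0.0000 + 0.5798·40.6000] = 21.5120; exercise value = 7.0000 ≤ continuation, so V_ud = 21.5120
Node dd (S = 89.6): continuation = e^(−0.09)·[0.4202·40.6000 + 0.5798·103.3200] = 70.3380; exercise value = 85.4000 > continuation, so V_dd = 85.4000 (exercise)
Node u (S = 210): continuation = e^(−0.09)·[0.4202·0.0000 + 0.5798·21.5120] = 11.3982; exercise value = 0.0000 ≤ continuation, so V_u = 11.3982
Node d (S = 112): continuation = e^(−0.09)·[0.4202·21.5120 + 0.5798·85.4000] = 53.5117; exercise value = 63.0000 > continuation, so V_d = 63.0000 (exercise)
Node 0 (S = 140): continuation = e^(−0.09)·[0.4202·11.3982 + 0.5798·63.0000] = 37.7585; exercise value = 35.0000 ≤ continuation, so V_0 = 37.7585

$37.76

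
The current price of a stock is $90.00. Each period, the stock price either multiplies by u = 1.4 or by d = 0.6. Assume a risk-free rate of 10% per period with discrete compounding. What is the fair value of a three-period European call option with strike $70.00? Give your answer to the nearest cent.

$44.29

Risk-neutral probability p = (1 + 0.1 − 0.6)/(1.4 − 0.6) = 0.5000/0.8000 = 0.6250
Terminal stock prices: S_uuu = 247, S_uud = 105.8, S_udd = 45.36, S_ddd = 19.44
Terminal payoffs (S − K): max(177, 0) = 177, max(35.84, 0) = 35.84, max(-24.64, 0) = 0, max(-50.56, 0) = 0
Node uu (S = 176.4): V_uu = 1/1.1·[0.6250·176.9600 + 0.3750·35.8400] = 112.7636
Node ud (S = 75.6): V_ud = 1/1.1·[0.6250·35.8400 + 0.3750·0.0000] = 20.3636
Node dd (S = 32.4): V_dd = 1/1.1·[0.6250·0.0000 + 0.3750·0.0000] = 0.0000
Node u (S = 126): V_u = 1/1.1·[0.6250·112.7636 + 0.3750·20.3636] = 71.0124
Node d (S = 54): V_d = 1/1.1·[0.6250·20.3636 + 0.3750·0.0000] = 11.5702
Node 0 (S = 90): V_0 = 1/1.1·[0.6250·71.0124 + 0.3750·11.5702] = 44.2924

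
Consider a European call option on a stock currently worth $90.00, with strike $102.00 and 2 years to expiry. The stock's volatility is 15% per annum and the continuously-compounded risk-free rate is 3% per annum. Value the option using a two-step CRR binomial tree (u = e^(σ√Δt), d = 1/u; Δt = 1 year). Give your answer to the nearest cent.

$5.83

CRR parameters: u = e^(σ√Δt) = e^(0.15·√1) = 1.1618, d = 1/u = 0.8607
Per-period rate: rΔt = 0.03·1 = 0.03, so R = e^0.03 = 1.0305
Risk-neutral probability p = (e^0.03 − 0.8607)/(1.1618 − 0.8607) = 0.1697/0.3011 = 0.5637
Terminal stock prices: S_uu = 121.5, S_ud = 90, S_dd = 66.67
Terminal payoffs (S − K): max(19.49, 0) = 19.49, max(-12, 0) = 0, max(-35.33, 0) = 0
Node u (S = 104.6): V_u = e^(−0.03)·[0.5637·19.4873 + 0.4363·0.0000] = 10.6604
Node d (S = 77.46): V_d = e^(−0.03)·[0.5637·0.0000 + 0.4363·0.0000] = 0.0000
Node 0 (S = 90): V_0 = e^(−0.03)·[0.5637·10.6604 + 0.4363·0.0000] = 5.8317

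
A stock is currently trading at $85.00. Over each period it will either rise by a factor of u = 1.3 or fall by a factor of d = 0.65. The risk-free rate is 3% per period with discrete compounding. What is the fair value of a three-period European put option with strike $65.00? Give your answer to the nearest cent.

Risk-neutral probability p = (1 + 0.03 − 0.65)/(1.3 − 0.65) = 0.3800/0.6500 = 0.5846
Terminal stock prices: S_uuu = 186.7, S_uud = 93.37, S_udd = 46.69, S_ddd = 23.34
Terminal payoffs (K − S): max(-121.7, 0) = 0, max(-28.37, 0) = 0, max(18.31, 0) = 18.31, max(41.66, 0) = 41.66
Node uu (S = 143.7): V_uu = 1/1.03·[0.5846·0.0000 + 0.4154·0.0000] = 0.0000
Node ud (S = 71.83): V_ud = 1/1.03·[0.5846·0.0000 + 0.4154·18.3137] = 7.3857
Node dd (S = 35.91): V_dd = 1/1.03·[0.5846·18.3137 + 0.4154·41.6569] = 27.1943
Node u (S = 110.5): V_u = 1/1.03·[0.5846·0.0000 + 0.4154·7.3857] = 2.9785
Node d (S = 55.25): V_d = 1/1.03·[0.5846·7.3857 + 0.4154·27.1943] = 15.1591
Node 0 (S = 85): V_0 = 1/1.03·[0.5846·2.9785 + 0.4154·15.1591] = 7.8040

$7.80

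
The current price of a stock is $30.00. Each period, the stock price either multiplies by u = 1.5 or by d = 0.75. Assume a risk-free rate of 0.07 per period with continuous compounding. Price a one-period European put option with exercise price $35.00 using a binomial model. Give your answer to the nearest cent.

$6.64

Risk-neutral probability p = (e^0.07 − 0.75)/(1.5 − 0.75) = 0.3225/0.7500 = 0.4300
Terminal stock prices: S_u = 45, S_d = 22.5
Terminal payoffs (K − S): max(-10, 0) = 0, max(12.5, 0) = 12.5
Node 0 (S = 30): V_0 = e^(−0.07)·[0.4300·0.0000 + 0.5700·12.5000] = 6.6432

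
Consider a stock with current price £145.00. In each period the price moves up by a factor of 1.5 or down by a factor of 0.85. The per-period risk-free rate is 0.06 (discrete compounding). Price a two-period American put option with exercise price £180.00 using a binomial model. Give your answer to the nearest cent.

Risk-neutral probability p = (1 + 0.06 − 0.85)/(1.5 − 0.85) = 0.2100/0.6500 = 0.3231
Terminal stock prices: S_uu = 326.2, S_ud = 184.9, S_dd = 104.8
Terminal payoffs (K − S): max(-146.2, 0) = 0, max(-4.875, 0) = 0, max(75.24, 0) = 75.24
Node u (S = 217.5): continuation = 1/1.06·[0.3231·0.0000 + 0.6769·0.0000] = 0.0000; exercise value = 0.0000 ≤ continuation, so V_u = 0.0000
Node d (S = 123.2): continuation = 1/1.06·[0.3231·0.0000 + 0.6769·75.2375] = 48.0472; exercise value = 56.7500 > continuation, so V_d = 56.7500 (exercise)
Node 0 (S = 145): continuation = 1/1.06·[0.3231·0.0000 + 0.6769·56.7500] = 36.2409; exercise value = 35.0000 ≤ continuation, so V_0 = 36.2409

£36.24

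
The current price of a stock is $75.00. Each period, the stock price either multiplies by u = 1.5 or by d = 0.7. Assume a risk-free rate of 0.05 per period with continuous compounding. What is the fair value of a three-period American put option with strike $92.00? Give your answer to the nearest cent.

Risk-neutral probability p = (e^0.05 − 0.7)/(1.5 − 0.7) = 0.3513/0.8000 = 0.4391
Terminal stock prices: S_uuu = 253.1, S_uud = 118.1, S_udd = 55.12, S_ddd = 25.72
Terminal payoffs (K − S): max(-161.1, 0) = 0, max(-26.12, 0) = 0, max(36.88, 0) = 36.88, max(66.28, 0) = 66.28
Node uu (S = 168.8): continuation = e^(−0.05)·[0.4391·0.0000 + 0.5609·0.0000] = 0.0000; exercise value = 0.0000 ≤ continuation, so V_uu = 0.0000
Node ud (S = 78.75): continuation = e^(−0.05)·[0.4391·0.0000 + 0.5609·36.8750] = 19.6748; exercise value = 13.2500 ≤ continuation, so V_ud = 19.6748
Node dd (S = 36.75): continuation = e^(−0.05)·[0.4391·36.8750 + 0.5609·66.2750] = 50.7631; exercise value = 55.2500 > continuation, so V_dd = 55.2500 (exercise)
Node u (S = 112.5): continuation = e^(−0.05)·[0.4391·0.0000 + 0.5609·19.6748] = 10.4976; exercise value = 0.0000 ≤ continuation, so V_u = 10.4976
Node d (S = 52.5): continuation = e^(−0.05)·[0.4391·19.6748 + 0.5609·55.2500] = 37.6966; exercise value = 39.5000 > continuation, so V_d = 39.5000 (exercise)
Node 0 (S = 75): continuation = e^(−0.05)·[0.4391·10.4976 + 0.5609·39.5000] = 25.4600; exercise value = 17.0000 ≤ continuation, so V_0 = 25.4600

$25.46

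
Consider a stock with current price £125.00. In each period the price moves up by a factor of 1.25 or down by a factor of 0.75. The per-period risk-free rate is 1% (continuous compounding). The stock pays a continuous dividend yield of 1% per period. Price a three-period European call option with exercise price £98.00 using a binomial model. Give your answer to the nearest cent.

Per-period risk-free factor R = e^0.01 = 1.0101; dividend-adjusted growth = e^(0.01−0.01) = 1.0000.
Risk-neutral probability p = (1.0000 − 0.75)/(1.25 − 0.75) = 0.2500/0.5000 = 0.5000
Terminal stock prices: S_uuu = 244.1, S_uud = 146.5, S_udd = 87.89, S_ddd = 52.73
Terminal payoffs (S − K): max(146.1, 0) = 146.1, max(48.48, 0) = 48.48, max(-10.11, 0) = 0, max(-45.27, 0) = 0
Node uu (S = 195.3): V_uu = e^(−0.01)·[0.5000·146.1406 + 0.5000·48.4844] = 96.3442
Node ud (S = 117.2): V_ud = e^(−0.01)·[0.5000·48.4844 + 0.5000·0.0000] = 24.0010
Node dd (S = 70.31): V_dd = e^(−0.01)·[0.5000·0.0000 + 0.5000·0.0000] = 0.0000
Node u (S = 156.2): V_u = e^(−0.01)·[0.5000·96.3442 + 0.5000·24.0010] = 59.5739
Node d (S = 93.75): V_d = e^(−0.01)·[0.5000·24.0010 + 0.5000·0.0000] = 11.8811
Node 0 (S = 125): V_0 = e^(−0.01)·[0.5000·59.5739 + 0.5000·11.8811] = 35.3720

£35.37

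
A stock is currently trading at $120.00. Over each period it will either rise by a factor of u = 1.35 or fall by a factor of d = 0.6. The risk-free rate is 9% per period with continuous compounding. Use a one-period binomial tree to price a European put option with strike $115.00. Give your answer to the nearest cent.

$13.40

Risk-neutral probability p = (e^0.09 − 0.6)/(1.35 − 0.6) = 0.4942/0.7500 = 0.6589
Terminal stock prices: S_u = 162, S_d = 72
Terminal payoffs (K − S): max(-47, 0) = 0, max(43, 0) = 43
Node 0 (S = 120): V_0 = e^(−0.09)·[0.6589·0.0000 + 0.3411·43.0000] = 13.4049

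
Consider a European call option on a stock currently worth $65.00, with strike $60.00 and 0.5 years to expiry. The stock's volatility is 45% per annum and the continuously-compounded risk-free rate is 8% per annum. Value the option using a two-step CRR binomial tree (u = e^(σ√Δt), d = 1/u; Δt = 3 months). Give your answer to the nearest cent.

CRR parameters: u = e^(σ√Δt) = e^(0.45·√0.25) = 1.2523, d = 1/u = 0.7985
Per-period rate: rΔt = 0.08·0.25 = 0.02, so R = e^0.02 = 1.0202
Risk-neutral probability p = (e^0.02 − 0.7985)/(1.2523 − 0.7985) = 0.2217/0.4538 = 0.4885
Terminal stock prices: S_uu = 101.9, S_ud = 65, S_dd = 41.45
Terminal payoffs (S − K): max(41.94, 0) = 41.94, max(5, 0) = 5, max(-18.55, 0) = 0
Node u (S = 81.4): V_u = e^(−0.02)·[0.4885·41.9403 + 0.5115·5.0000] = 22.5891
Node d (S = 51.9): V_d = e^(−0.02)·[0.4885·5.0000 + 0.5115·0.0000] = 2.3941
Node 0 (S = 65): V_0 = e^(−0.02)·[0.4885·22.5891 + 0.5115·2.3941] = 12.0166

$12.02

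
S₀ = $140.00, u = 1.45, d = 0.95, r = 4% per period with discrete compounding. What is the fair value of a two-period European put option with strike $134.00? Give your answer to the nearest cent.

Risk-neutral probability p = (1 + 0.04 − 0.95)/(1.45 − 0.95) = 0.0900/0.5000 = 0.1800
Terminal stock prices: S_uu = 294.4, S_ud = 192.8, S_dd = 126.3
Terminal payoffs (K − S): max(-160.4, 0) = 0, max(-58.85, 0) = 0, max(7.65, 0) = 7.65
Node u (S = 203): V_u = 1/1.04·[0.1800·0.0000 + 0.8200·0.0000] = 0.0000
Node d (S = 133): V_d = 1/1.04·[0.1800·0.0000 + 0.8200·7.6500] = 6.0317
Node 0 (S = 140): V_0 = 1/1.04·[0.1800·0.0000 + 0.8200·6.0317] = 4.7558

$4.76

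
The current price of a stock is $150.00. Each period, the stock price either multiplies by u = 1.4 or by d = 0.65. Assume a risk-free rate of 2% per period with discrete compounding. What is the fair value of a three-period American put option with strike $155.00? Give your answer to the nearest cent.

Risk-neutral probability p = (1 + 0.02 − 0.65)/(1.4 − 0.65) = 0.3700/0.7500 = 0.4933
Terminal stock prices: S_uuu = 411.6, S_uud = 191.1, S_udd = 88.73, S_ddd = 41.19
Terminal payoffs (K − S): max(-256.6, 0) = 0, max(-36.1, 0) = 0, max(66.27, 0) = 66.27, max(113.8, 0) = 113.8
Node uu (S = 294): continuation = 1/1.02·[0.4933·0.0000 + 0.5067·0.0000] = 0.0000; exercise value = 0.0000 ≤ continuation, so V_uu = 0.0000
Node ud (S = 136.5): continuation = 1/1.02·[0.4933·0.0000 + 0.5067·66.2750] = 32.9209; exercise value = 18.5000 ≤ continuation, so V_ud = 32.9209
Node dd (S = 63.38): continuation = 1/1.02·[0.4933·66.2750 + 0.5067·113.8063] = 88.5858; exercise value = 91.6250 > continuation, so V_dd = 91.6250 (exercise)
Node u (S = 210): continuation = 1/1.02·[0.4933·0.0000 + 0.5067·32.9209] = 16.3529; exercise value = 0.0000 ≤ continuation, so V_u = 16.3529
Node d (S = 97.5): continuation = 1/1.02·[0.4933·32.9209 + 0.5067·91.6250] = 61.4356; exercise value = 57.5000 ≤ continuation, so V_d = 61.4356
Node 0 (S = 150): continuation = 1/1.02·[0.4933·16.3529 + 0.5067·61.4356] = 38.4263; exercise value = 5.0000 ≤ continuation, so V_0 = 38.4263

$38.43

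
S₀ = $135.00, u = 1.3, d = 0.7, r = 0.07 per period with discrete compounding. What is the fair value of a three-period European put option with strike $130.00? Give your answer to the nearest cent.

Risk-neutral probability p = (1 + 0.07 − 0.7)/(1.3 − 0.7) = 0.3700/0.6000 = 0.6167
Terminal stock prices: S_uuu = 296.6, S_uud = 159.7, S_udd = 85.99, S_ddd = 46.3
Terminal payoffs (K − S): max(-166.6, 0) = 0, max(-29.71, 0) = 0, max(44.01, 0) = 44.01, max(83.7, 0) = 83.7
Node uu (S = 228.2): V_uu = 1/1.07·[0.6167·0.0000 + 0.3833·0.0000] = 0.0000
Node ud (S = 122.8): V_ud = 1/1.07·[0.6167·0.0000 + 0.3833·44.0050] = 15.7650
Node dd (S = 66.15): V_dd = 1/1.07·[0.6167·44.0050 + 0.3833·83.6950] = 55.3453
Node u (S = 175.5): V_u = 1/1.07·[0.6167·0.0000 + 0.3833·15.7650] = 5.6479
Node d (S = 94.5): V_d = 1/1.07·[0.6167·15.7650 + 0.3833·55.3453] = 28.9135
Node 0 (S = 135): V_0 = 1/1.07·[0.6167·5.6479 + 0.3833·28.9135] = 13.6135

$13.61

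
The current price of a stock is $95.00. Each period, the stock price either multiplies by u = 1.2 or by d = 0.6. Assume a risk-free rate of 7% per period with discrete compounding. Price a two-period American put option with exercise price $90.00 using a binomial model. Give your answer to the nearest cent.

Risk-neutral probability p = (1 + 0.07 − 0.6)/(1.2 − 0.6) = 0.4700/0.6000 = 0.7833
Terminal stock prices: S_uu = 136.8, S_ud = 68.4, S_dd = 34.2
Terminal payoffs (K − S): max(-46.8, 0) = 0, max(21.6, 0) = 21.6, max(55.8, 0) = 55.8
Node u (S = 114): continuation = 1/1.07·[0.7833·0.0000 + 0.2167·21.6000] = 4.3738; exercise value = 0.0000 ≤ continuation, so V_u = 4.3738
Node d (S = 57): continuation = 1/1.07·[0.7833·21.6000 + 0.2167·55.8000] = 27.1121; exercise value = 33.0000 > continuation, so V_d = 33.0000 (exercise)
Node 0 (S = 95): continuation = 1/1.07·[0.7833·4.3738 + 0.2167·33.0000] = 9.8843; exercise value = 0.0000 ≤ continuation, so V_0 = 9.8843

$9.88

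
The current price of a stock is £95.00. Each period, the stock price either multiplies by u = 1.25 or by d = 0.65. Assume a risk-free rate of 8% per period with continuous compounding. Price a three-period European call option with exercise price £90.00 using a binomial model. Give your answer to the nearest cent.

Risk-neutral probability p = (e^0.08 − 0.65)/(1.25 − 0.65) = 0.4333/0.6000 = 0.7221
Terminal stock prices: S_uuu = 185.5, S_uud = 96.48, S_udd = 50.17, S_ddd = 26.09
Terminal payoffs (S − K): max(95.55, 0) = 95.55, max(6.484, 0) = 6.484, max(-39.83, 0) = 0, max(-63.91, 0) = 0
Node uu (S = 148.4): V_uu = e^(−0.08)·[0.7221·95.5469 + 0.2779·6.4844] = 65.3570
Node ud (S = 77.19): V_ud = e^(−0.08)·[0.7221·6.4844 + 0.2779·0.0000] = 4.3226
Node dd (S = 40.14): V_dd = e^(−0.08)·[0.7221·0.0000 + 0.2779·0.0000] = 0.0000
Node u (S = 118.8): V_u = e^(−0.08)·[0.7221·65.3570 + 0.2779·4.3226] = 44.6773
Node d (S = 61.75): V_d = e^(−0.08)·[0.7221·4.3226 + 0.2779·0.0000] = 2.8816
Node 0 (S = 95): V_0 = e^(−0.08)·[0.7221·44.6773 + 0.2779·2.8816] = 30.5221

£30.52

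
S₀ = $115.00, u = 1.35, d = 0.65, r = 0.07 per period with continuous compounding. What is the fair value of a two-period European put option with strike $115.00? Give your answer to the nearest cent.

Risk-neutral probability p = (e^0.07 − 0.65)/(1.35 − 0.65) = 0.4225/0.7000 = 0.6036
Terminal stock prices: S_uu = 209.6, S_ud = 100.9, S_dd = 48.59
Terminal payoffs (K − S): max(-94.59, 0) = 0, max(14.09, 0) = 14.09, max(66.41, 0) = 66.41
Node u (S = 155.2): V_u = e^(−0.07)·[0.6036·0.0000 + 0.3964·14.0875] = 5.2070
Node d (S = 74.75): V_d = e^(−0.07)·[0.6036·14.0875 + 0.3964·66.4125] = 32.4753
Node 0 (S = 115): V_0 = e^(−0.07)·[0.6036·5.2070 + 0.3964·32.4753] = 14.9338

$14.93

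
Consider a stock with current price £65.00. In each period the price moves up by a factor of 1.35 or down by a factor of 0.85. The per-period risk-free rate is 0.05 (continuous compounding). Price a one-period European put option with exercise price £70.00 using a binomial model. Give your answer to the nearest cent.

Risk-neutral probability p = (e^0.05 − 0.85)/(1.35 − 0.85) = 0.2013/0.5000 = 0.4025
Terminal stock prices: S_u = 87.75, S_d = 55.25
Terminal payoffs (K − S): max(-17.75, 0) = 0, max(14.75, 0) = 14.75
Node 0 (S = 65): V_0 = e^(−0.05)·[0.4025·0.0000 + 0.5975·14.7500] = 8.3827

£8.38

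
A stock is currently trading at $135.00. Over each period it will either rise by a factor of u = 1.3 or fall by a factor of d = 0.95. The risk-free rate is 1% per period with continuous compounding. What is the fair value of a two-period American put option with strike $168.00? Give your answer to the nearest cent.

Risk-neutral probability p = (e^0.01 − 0.95)/(1.3 − 0.95) = 0.0601/0.3500 = 0.1716
Terminal stock prices: S_uu = 228.2, S_ud = 166.7, S_dd = 121.8
Terminal payoffs (K − S): max(-60.15, 0) = 0, max(1.275, 0) = 1.275, max(46.16, 0) = 46.16
Node u (S = 175.5): continuation = e^(−0.01)·[0.1716·0.0000 + 0.8284·1.2750] = 1.0457; exercise value = 0.0000 ≤ continuation, so V_u = 1.0457
Node d (S = 128.2): continuation = e^(−0.01)·[0.1716·1.2750 + 0.8284·46.1625] = 38.0784; exercise value = 39.7500 > continuation, so V_d = 39.7500 (exercise)
Node 0 (S = 135): continuation = e^(−0.01)·[0.1716·1.0457 + 0.8284·39.7500] = 32.7800; exercise value = 33.0000 > continuation, so V_0 = 33.0000 (exercise)

$33.00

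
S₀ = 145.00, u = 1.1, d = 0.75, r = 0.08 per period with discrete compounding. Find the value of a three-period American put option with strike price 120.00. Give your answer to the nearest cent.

Risk-neutral probability p = (1 + 0.08 − 0.75)/(1.1 − 0.75) = 0.3300/0.3500 = 0.9429
Terminal stock prices: S_uuu = 193, S_uud = 131.6, S_udd = 89.72, S_ddd = 61.17
Terminal payoffs (K − S): max(-73, 0) = 0, max(-11.59, 0) = 0, max(30.28, 0) = 30.28, max(58.83, 0) = 58.83
Node uu (S = 175.5): continuation = 1/1.08·[0.9429·0.0000 + 0.0571·0.0000] = 0.0000; exercise value = 0.0000 ≤ continuation, so V_uu = 0.0000
Node ud (S = 119.6): continuation = 1/1.08·[0.9429·0.0000 + 0.0571·30.2812] = 1.6022; exercise value = 0.3750 ≤ continuation, so V_ud = 1.6022
Node dd (S = 81.56): continuation = 1/1.08·[0.9429·30.2812 + 0.0571·58.8281] = 29.5486; exercise value = 38.4375 > continuation, so V_dd = 38.4375 (exercise)
Node u (S = 159.5): continuation = 1/1.08·[0.9429·0.0000 + 0.0571·1.6022] = 0.0848; exercise value = 0.0000 ≤ continuation, so V_u = 0.0848
Node d (S = 108.8): continuation = 1/1.08·[0.9429·1.6022 + 0.0571·38.4375] = 3.4325; exercise value = 11.2500 > continuation, so V_d = 11.2500 (exercise)
Node 0 (S = 145): continuation = 1/1.08·[0.9429·0.0848 + 0.0571·11.2500] = 0.6692; exercise value = 0.0000 ≤ continuation, so V_0 = 0.6692

0.67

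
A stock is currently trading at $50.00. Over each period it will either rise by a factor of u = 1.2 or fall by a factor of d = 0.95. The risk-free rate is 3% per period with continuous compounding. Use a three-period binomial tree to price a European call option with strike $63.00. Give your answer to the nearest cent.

Risk-neutral probability p = (e^0.03 − 0.95)/(1.2 − 0.95) = 0.0805/0.2500 = 0.3218
Terminal stock prices: S_uuu = 86.4, S_uud = 68.4, S_udd = 54.15, S_ddd = 42.87
Terminal payoffs (S − K): max(23.4, 0) = 23.4, max(5.4, 0) = 5.4, max(-8.85, 0) = 0, max(-20.13, 0) = 0
Node uu (S = 72): V_uu = e^(−0.03)·[0.3218·23.4000 + 0.6782·5.4000] = 10.8619
Node ud (S = 57): V_ud = e^(−0.03)·[0.3218·5.4000 + 0.6782·0.0000] = 1.6865
Node dd (S = 45.12): V_dd = e^(−0.03)·[0.3218·0.0000 + 0.6782·0.0000] = 0.0000
Node u (S = 60): V_u = e^(−0.03)·[0.3218·10.8619 + 0.6782·1.6865] = 4.5022
Node d (S = 47.5): V_d = e^(−0.03)·[0.3218·1.6865 + 0.6782·0.0000] = 0.5267
Node 0 (S = 50): V_0 = e^(−0.03)·[0.3218·4.5022 + 0.6782·0.5267] = 1.7527

$1.75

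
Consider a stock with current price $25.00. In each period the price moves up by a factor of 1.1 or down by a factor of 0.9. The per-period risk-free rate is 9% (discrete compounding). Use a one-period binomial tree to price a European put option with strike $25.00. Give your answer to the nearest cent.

Risk-neutral probability p = (1 + 0.09 − 0.9)/(1.1 − 0.9) = 0.1900/0.2000 = 0.9500
Terminal stock prices: S_u = 27.5, S_d = 22.5
Terminal payoffs (K − S): max(-2.5, 0) = 0, max(2.5, 0) = 2.5
Node 0 (S = 25): V_0 = 1/1.09·[0.9500·0.0000 + 0.0500·2.5000] = 0.1147

$0.11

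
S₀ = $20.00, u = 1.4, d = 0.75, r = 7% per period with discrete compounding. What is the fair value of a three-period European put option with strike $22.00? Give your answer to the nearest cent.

Risk-neutral probability p = (1 + 0.07 − 0.75)/(1.4 − 0.75) = 0.3200/0.6500 = 0.4923
Terminal stock prices: S_uuu = 54.88, S_uud = 29.4, S_udd = 15.75, S_ddd = 8.438
Terminal payoffs (K − S): max(-32.88, 0) = 0, max(-7.4, 0) = 0, max(6.25, 0) = 6.25, max(13.56, 0) = 13.56
Node uu (S = 39.2): V_uu = 1/1.07·[0.4923·0.0000 + 0.5077·0.0000] = 0.0000
Node ud (S = 21): V_ud = 1/1.07·[0.4923·0.0000 + 0.5077·6.2500] = 2.9655
Node dd (S = 11.25): V_dd = 1/1.07·[0.4923·6.2500 + 0.5077·13.5625] = 9.3107
Node u (S = 28): V_u = 1/1.07·[0.4923·0.0000 + 0.5077·2.9655] = 1.4071
Node d (S = 15): V_d = 1/1.07·[0.4923·2.9655 + 0.5077·9.3107] = 5.7822
Node 0 (S = 20): V_0 = 1/1.07·[0.4923·1.4071 + 0.5077·5.7822] = 3.3909

$3.39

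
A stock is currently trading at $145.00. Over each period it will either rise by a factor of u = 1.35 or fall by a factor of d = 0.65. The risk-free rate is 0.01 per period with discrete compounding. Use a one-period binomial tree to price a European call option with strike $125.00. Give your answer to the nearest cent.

$36.03

Risk-neutral probability p = (1 + 0.01 − 0.65)/(1.35 − 0.65) = 0.3600/0.7000 = 0.5143
Terminal stock prices: S_u = 195.8, S_d = 94.25
Terminal payoffs (S − K): max(70.75, 0) = 70.75, max(-30.75, 0) = 0
Node 0 (S = 145): V_0 = 1/1.01·[0.5143·70.7500 + 0.4857·0.0000] = 36.0255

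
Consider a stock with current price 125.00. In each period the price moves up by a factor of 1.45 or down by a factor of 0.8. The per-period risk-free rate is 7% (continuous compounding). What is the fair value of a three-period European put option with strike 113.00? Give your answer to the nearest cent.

Risk-neutral probability p = (e^0.07 − 0.8)/(1.45 − 0.8) = 0.2725/0.6500 = 0.4192
Terminal stock prices: S_uuu = 381.1, S_uud = 210.2, S_udd = 116, S_ddd = 64
Terminal payoffs (K − S): max(-268.1, 0) = 0, max(-97.25, 0) = 0, max(-3, 0) = 0, max(49, 0) = 49
Node uu (S = 262.8): V_uu = e^(−0.07)·[0.4192·0.0000 + 0.5808·0.0000] = 0.0000
Node ud (S = 145): V_ud = e^(−0.07)·[0.4192·0.0000 + 0.5808·0.0000] = 0.0000
Node dd (S = 80): V_dd = e^(−0.07)·[0.4192·0.0000 + 0.5808·49.0000] = 26.5332
Node u (S = 181.2): V_u = e^(−0.07)·[0.4192·0.0000 + 0.5808·0.0000] = 0.0000
Node d (S = 100): V_d = e^(−0.07)·[0.4192·0.0000 + 0.5808·26.5332] = 14.3676
Node 0 (S = 125): V_0 = e^(−0.07)·[0.4192·0.0000 + 0.5808·14.3676] = 7.7799

7.78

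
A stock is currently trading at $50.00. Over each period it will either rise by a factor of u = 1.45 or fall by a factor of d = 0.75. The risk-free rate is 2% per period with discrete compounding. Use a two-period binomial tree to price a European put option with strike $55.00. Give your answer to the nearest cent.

Risk-neutral probability p = (1 + 0.02 − 0.75)/(1.45 − 0.75) = 0.2700/0.7000 = 0.3857
Terminal stock prices: S_uu = 105.1, S_ud = 54.38, S_dd = 28.12
Terminal payoffs (K − S): max(-50.12, 0) = 0, max(0.625, 0) = 0.625, max(26.88, 0) = 26.88
Node u (S = 72.5): V_u = 1/1.02·[0.3857·0.0000 + 0.6143·0.6250] = 0.3764
Node d (S = 37.5): V_d = 1/1.02·[0.3857·0.6250 + 0.6143·26.8750] = 16.4216
Node 0 (S = 50): V_0 = 1/1.02·[0.3857·0.3764 + 0.6143·16.4216] = 10.0321

$10.03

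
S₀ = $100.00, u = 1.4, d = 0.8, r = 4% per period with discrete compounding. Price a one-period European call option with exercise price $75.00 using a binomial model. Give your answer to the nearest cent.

Risk-neutral probability p = (1 + 0.04 − 0.8)/(1.4 − 0.8) = 0.2400/0.6000 = 0.4000
Terminal stock prices: S_u = 140, S_d = 80
Terminal payoffs (S − K): max(65, 0) = 65, max(5, 0) = 5
Node 0 (S = 100): V_0 = 1/1.04·[0.4000·65.0000 + 0.6000·5.0000] = 27.8846

$27.88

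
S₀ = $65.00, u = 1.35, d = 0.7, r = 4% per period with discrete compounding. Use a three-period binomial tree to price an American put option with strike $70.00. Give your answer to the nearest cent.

$14.09

Risk-neutral probability p = (1 + 0.04 − 0.7)/(1.35 − 0.7) = 0.3400/0.6500 = 0.5231
Terminal stock prices: S_uuu = 159.9, S_uud = 82.92, S_udd = 43, S_ddd = 22.29
Terminal payoffs (K − S): max(-89.92, 0) = 0, max(-12.92, 0) = 0, max(27, 0) = 27, max(47.71, 0) = 47.71
Node uu (S = 118.5): continuation = 1/1.04·[0.5231·0.0000 + 0.4769·0.0000] = 0.0000; exercise value = 0.0000 ≤ continuation, so V_uu = 0.0000
Node ud (S = 61.42): continuation = 1/1.04·[0.5231·0.0000 + 0.4769·27.0025] = 12.3828; exercise value = 8.5750 ≤ continuation, so V_ud = 12.3828
Node dd (S = 31.85): continuation = 1/1.04·[0.5231·27.0025 + 0.4769·47.7050] = 35.4577; exercise value = 38.1500 > continuation, so V_dd = 38.1500 (exercise)
Node u (S = 87.75): continuation = 1/1.04·[0.5231·0.0000 + 0.4769·12.3828] = 5.6785; exercise value = 0.0000 ≤ continuation, so V_u = 5.6785
Node d (S = 45.5): continuation = 1/1.04·[0.5231·12.3828 + 0.4769·38.1500] = 23.7229; exercise value = 24.5000 > continuation, so V_d = 24.5000 (exercise)
Node 0 (S = 65): continuation = 1/1.04·[0.5231·5.6785 + 0.4769·24.5000] = 14.0913; exercise value = 5.0000 ≤ continuation, so V_0 = 14.0913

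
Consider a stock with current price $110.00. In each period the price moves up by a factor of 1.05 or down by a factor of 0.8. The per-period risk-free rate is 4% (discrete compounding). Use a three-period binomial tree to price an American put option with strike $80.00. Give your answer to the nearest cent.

Risk-neutral probability p = (1 + 0.04 − 0.8)/(1.05 − 0.8) = 0.2400/0.2500 = 0.9600
Terminal stock prices: S_uuu = 127.3, S_uud = 97.02, S_udd = 73.92, S_ddd = 56.32
Terminal payoffs (K − S): max(-47.34, 0) = 0, max(-17.02, 0) = 0, max(6.08, 0) = 6.08, max(23.68, 0) = 23.68
Node uu (S = 121.3): continuation = 1/1.04·[0.9600·0.0000 + 0.0400·0.0000] = 0.0000; exercise value = 0.0000 ≤ continuation, so V_uu = 0.0000
Node ud (S = 92.4): continuation = 1/1.04·[0.9600·0.0000 + 0.0400·6.0800] = 0.2338; exercise value = 0.0000 ≤ continuation, so V_ud = 0.2338
Node dd (S = 70.4): continuation = 1/1.04·[0.9600·6.0800 + 0.0400·23.6800] = 6.5231; exercise value = 9.6000 > continuation, so V_dd = 9.6000 (exercise)
Node u (S = 115.5): continuation = 1/1.04·[0.9600·0.0000 + 0.0400·0.2338] = 0.0090; exercise value = 0.0000 ≤ continuation, so V_u = 0.0090
Node d (S = 88): continuation = 1/1.04·[0.9600·0.2338 + 0.0400·9.6000] = 0.5851; exercise value = 0.0000 ≤ continuation, so V_d = 0.5851
Node 0 (S = 110): continuation = 1/1.04·[0.9600·0.0090 + 0.0400·0.5851] = 0.0308; exercise value = 0.0000 ≤ continuation, so V_0 = 0.0308

$0.03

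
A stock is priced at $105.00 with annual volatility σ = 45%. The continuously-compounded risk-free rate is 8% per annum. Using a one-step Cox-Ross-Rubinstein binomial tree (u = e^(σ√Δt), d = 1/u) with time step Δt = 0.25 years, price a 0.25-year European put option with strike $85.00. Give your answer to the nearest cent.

$0.58

CRR parameters: u = e^(σ√Δt) = e^(0.45·√0.25) = 1.2523, d = 1/u = 0.7985
Per-period rate: rΔt = 0.08·0.25 = 0.02, so R = e^0.02 = 1.0202
Risk-neutral probability p = (e^0.02 − 0.7985)/(1.2523 − 0.7985) = 0.2217/0.4538 = 0.4885
Terminal stock prices: S_u = 131.5, S_d = 83.84
Terminal payoffs (K − S): max(-46.49, 0) = 0, max(1.156, 0) = 1.156
Node 0 (S = 105): V_0 = e^(−0.02)·[0.4885·0.0000 + 0.5115·1.1558] = 0.5795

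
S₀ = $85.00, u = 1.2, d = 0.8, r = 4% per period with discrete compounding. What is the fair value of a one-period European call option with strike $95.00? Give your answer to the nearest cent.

$4.04

Risk-neutral probability p = (1 + 0.04 − 0.8)/(1.2 − 0.8) = 0.2400/0.4000 = 0.6000
Terminal stock prices: S_u = 102, S_d = 68
Terminal payoffs (S − K): max(7, 0) = 7, max(-27, 0) = 0
Node 0 (S = 85): V_0 = 1/1.04·[0.6000·7.0000 + 0.4000·0.0000] = 4.0385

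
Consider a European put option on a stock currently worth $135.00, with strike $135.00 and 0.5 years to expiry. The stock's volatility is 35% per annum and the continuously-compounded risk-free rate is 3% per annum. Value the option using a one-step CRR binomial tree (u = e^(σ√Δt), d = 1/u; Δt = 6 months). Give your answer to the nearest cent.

$15.49

CRR parameters: u = e^(σ√Δt) = e^(0.35·√0.5) = 1.2808, d = 1/u = 0.7808
Per-period rate: rΔt = 0.03·0.5 = 0.015, so R = e^0.015 = 1.0151
Risk-neutral probability p = (e^0.015 − 0.7808)/(1.2808 − 0.7808) = 0.2344/0.5000 = 0.4687
Terminal stock prices: S_u = 172.9, S_d = 105.4
Terminal payoffs (K − S): max(-37.91, 0) = 0, max(29.6, 0) = 29.6
Node 0 (S = 135): V_0 = e^(−0.015)·[0.4687·0.0000 + 0.5313·29.5974] = 15.4920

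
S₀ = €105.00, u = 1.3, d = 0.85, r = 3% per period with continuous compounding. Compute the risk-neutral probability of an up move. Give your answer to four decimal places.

p = 0.4010

Risk-neutral probability p = (e^0.03 − 0.85)/(1.3 − 0.85) = 0.1805/0.4500 = 0.4010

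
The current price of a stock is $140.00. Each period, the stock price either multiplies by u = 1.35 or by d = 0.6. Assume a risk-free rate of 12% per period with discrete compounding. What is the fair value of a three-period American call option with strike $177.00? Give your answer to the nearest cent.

Risk-neutral probability p = (1 + 0.12 − 0.6)/(1.35 − 0.6) = 0.5200/0.7500 = 0.6933
Terminal stock prices: S_uuu = 344.5, S_uud = 153.1, S_udd = 68.04, S_ddd = 30.24
Terminal payoffs (S − K): max(167.5, 0) = 167.5, max(-23.91, 0) = 0, max(-109, 0) = 0, max(-146.8, 0) = 0
Node uu (S = 255.2): continuation = 1/1.12·[0.6933·167.4525 + 0.3067·0.0000] = 103.6611; exercise value = 78.1500 ≤ continuation, so V_uu = 103.6611
Node ud (S = 113.4): continuation = 1/1.12·[0.6933·0.0000 + 0.3067·0.0000] = 0.0000; exercise value = 0.0000 ≤ continuation, so V_ud = 0.0000
Node dd (S = 50.4): continuation = 1/1.12·[0.6933·0.0000 + 0.3067·0.0000] = 0.0000; exercise value = 0.0000 ≤ continuation, so V_dd = 0.0000
Node u (S = 189): continuation = 1/1.12·[0.6933·103.6611 + 0.3067·0.0000] = 64.1711; exercise value = 12.0000 ≤ continuation, so V_u = 64.1711
Node d (S = 84): continuation = 1/1.12·[0.6933·0.0000 + 0.3067·0.0000] = 0.0000; exercise value = 0.0000 ≤ continuation, so V_d = 0.0000
Node 0 (S = 140): continuation = 1/1.12·[0.6933·64.1711 + 0.3067·0.0000] = 39.7250; exercise value = 0.0000 ≤ continuation, so V_0 = 39.7250

$39.72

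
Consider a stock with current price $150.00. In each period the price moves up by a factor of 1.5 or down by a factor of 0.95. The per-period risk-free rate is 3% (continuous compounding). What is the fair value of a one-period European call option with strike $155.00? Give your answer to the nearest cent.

$9.94

Risk-neutral probability p = (e^0.03 − 0.95)/(1.5 − 0.95) = 0.0805/0.5500 = 0.1463
Terminal stock prices: S_u = 225, S_d = 142.5
Terminal payoffs (S − K): max(70, 0) = 70, max(-12.5, 0) = 0
Node 0 (S = 150): V_0 = e^(−0.03)·[0.1463·70.0000 + 0.8537·0.0000] = 9.9370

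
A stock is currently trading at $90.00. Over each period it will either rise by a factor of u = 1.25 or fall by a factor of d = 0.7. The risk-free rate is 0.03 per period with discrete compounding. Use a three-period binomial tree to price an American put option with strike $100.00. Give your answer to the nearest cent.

$19.38

Risk-neutral probability p = (1 + 0.03 − 0.7)/(1.25 − 0.7) = 0.3300/0.5500 = 0.6000
Terminal stock prices: S_uuu = 175.8, S_uud = 98.44, S_udd = 55.12, S_ddd = 30.87
Terminal payoffs (K − S): max(-75.78, 0) = 0, max(1.562, 0) = 1.562, max(44.88, 0) = 44.88, max(69.13, 0) = 69.13
Node uu (S = 140.6): continuation = 1/1.03·[0.6000·0.0000 + 0.4000·1.5625] = 0.6068; exercise value = 0.0000 ≤ continuation, so V_uu = 0.6068
Node ud (S = 78.75): continuation = 1/1.03·[0.6000·1.5625 + 0.4000·44.8750] = 18.3374; exercise value = 21.2500 > continuation, so V_ud = 21.2500 (exercise)
Node dd (S = 44.1): continuation = 1/1.03·[0.6000·44.8750 + 0.4000·69.1300] = 52.9874; exercise value = 55.9000 > continuation, so V_dd = 55.9000 (exercise)
Node u (S = 112.5): continuation = 1/1.03·[0.6000·0.6068 + 0.4000·21.2500] = 8.6059; exercise value = 0.0000 ≤ continuation, so V_u = 8.6059
Node d (S = 63): continuation = 1/1.03·[0.6000·21.2500 + 0.4000·55.9000] = 34.0874; exercise value = 37.0000 > continuation, so V_d = 37.0000 (exercise)
Node 0 (S = 90): continuation = 1/1.03·[0.6000·8.6059 + 0.4000·37.0000] = 19.3821; exercise value = 10.0000 ≤ continuation, so V_0 = 19.3821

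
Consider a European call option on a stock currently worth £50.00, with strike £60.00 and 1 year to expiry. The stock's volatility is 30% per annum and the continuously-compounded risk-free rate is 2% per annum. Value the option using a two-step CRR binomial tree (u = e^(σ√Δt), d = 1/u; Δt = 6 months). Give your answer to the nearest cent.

CRR parameters: u = e^(σ√Δt) = e^(0.3·√0.5) = 1.2363, d = 1/u = 0.8089
Per-period rate: rΔt = 0.02·0.5 = 0.01, so R = e^0.01 = 1.0101
Risk-neutral probability p = (e^0.01 − 0.8089)/(1.2363 − 0.8089) = 0.2012/0.4275 = 0.4707
Terminal stock prices: S_uu = 76.42, S_ud = 50, S_dd = 32.71
Terminal payoffs (S − K): max(16.42, 0) = 16.42, max(-10, 0) = 0, max(-27.29, 0) = 0
Node u (S = 61.82): V_u = e^(−0.01)·[0.4707·16.4233 + 0.5293·0.0000] = 7.6531
Node d (S = 40.44): V_d = e^(−0.01)·[0.4707·0.0000 + 0.5293·0.0000] = 0.0000
Node 0 (S = 50): V_0 = e^(−0.01)·[0.4707·7.6531 + 0.5293·0.0000] = 3.5663

£3.57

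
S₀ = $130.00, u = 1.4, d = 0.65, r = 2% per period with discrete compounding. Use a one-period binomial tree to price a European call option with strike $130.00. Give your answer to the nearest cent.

Risk-neutral probability p = (1 + 0.02 − 0.65)/(1.4 − 0.65) = 0.3700/0.7500 = 0.4933
Terminal stock prices: S_u = 182, S_d = 84.5
Terminal payoffs (S − K): max(52, 0) = 52, max(-45.5, 0) = 0
Node 0 (S = 130): V_0 = 1/1.02·[0.4933·52.0000 + 0.5067·0.0000] = 25.1503

$25.15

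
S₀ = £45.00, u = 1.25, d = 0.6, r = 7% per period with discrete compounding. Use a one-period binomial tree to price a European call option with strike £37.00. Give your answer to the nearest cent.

Risk-neutral probability p = (1 + 0.07 − 0.6)/(1.25 − 0.6) = 0.4700/0.6500 = 0.7231
Terminal stock prices: S_u = 56.25, S_d = 27
Terminal payoffs (S − K): max(19.25, 0) = 19.25, max(-10, 0) = 0
Node 0 (S = 45): V_0 = 1/1.07·[0.7231·19.2500 + 0.2769·0.0000] = 13.0086

£13.01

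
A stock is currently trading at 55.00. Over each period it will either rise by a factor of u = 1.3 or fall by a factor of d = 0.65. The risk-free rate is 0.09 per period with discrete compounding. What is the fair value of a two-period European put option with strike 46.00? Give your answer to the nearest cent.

2.00

Risk-neutral probability p = (1 + 0.09 − 0.65)/(1.3 − 0.65) = 0.4400/0.6500 = 0.6769
Terminal stock prices: S_uu = 92.95, S_ud = 46.48, S_dd = 23.24
Terminal payoffs (K − S): max(-46.95, 0) = 0, max(-0.475, 0) = 0, max(22.76, 0) = 22.76
Node u (S = 71.5): V_u = 1/1.09·[0.6769·0.0000 + 0.3231·0.0000] = 0.0000
Node d (S = 35.75): V_d = 1/1.09·[0.6769·0.0000 + 0.3231·22.7625] = 6.7468
Node 0 (S = 55): V_0 = 1/1.09·[0.6769·0.0000 + 0.3231·6.7468] = 1.9998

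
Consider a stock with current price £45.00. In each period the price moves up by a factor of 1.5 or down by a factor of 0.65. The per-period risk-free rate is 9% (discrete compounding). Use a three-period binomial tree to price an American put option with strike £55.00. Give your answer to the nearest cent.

£13.86

Risk-neutral probability p = (1 + 0.09 − 0.65)/(1.5 − 0.65) = 0.4400/0.8500 = 0.5176
Terminal stock prices: S_uuu = 151.9, S_uud = 65.81, S_udd = 28.52, S_ddd = 12.36
Terminal payoffs (K − S): max(-96.88, 0) = 0, max(-10.81, 0) = 0, max(26.48, 0) = 26.48, max(42.64, 0) = 42.64
Node uu (S = 101.2): continuation = 1/1.09·[0.5176·0.0000 + 0.4824·0.0000] = 0.0000; exercise value = 0.0000 ≤ continuation, so V_uu = 0.0000
Node ud (S = 43.88): continuation = 1/1.09·[0.5176·0.0000 + 0.4824·26.4812] = 11.7186; exercise value = 11.1250 ≤ continuation, so V_ud = 11.7186
Node dd (S = 19.01): continuation = 1/1.09·[0.5176·26.4812 + 0.4824·42.6419] = 31.4462; exercise value = 35.9875 > continuation, so V_dd = 35.9875 (exercise)
Node u (S = 67.5): continuation = 1/1.09·[0.5176·0.0000 + 0.4824·11.7186] = 5.1858; exercise value = 0.0000 ≤ continuation, so V_u = 5.1858
Node d (S = 29.25): continuation = 1/1.09·[0.5176·11.7186 + 0.4824·35.9875] = 21.4906; exercise value = 25.7500 > continuation, so V_d = 25.7500 (exercise)
Node 0 (S = 45): continuation = 1/1.09·[0.5176·5.1858 + 0.4824·25.7500] = 13.8578; exercise value = 10.0000 ≤ continuation, so V_0 = 13.8578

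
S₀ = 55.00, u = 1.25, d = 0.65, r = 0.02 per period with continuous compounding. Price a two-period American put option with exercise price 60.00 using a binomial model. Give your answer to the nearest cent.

12.58

Risk-neutral probability p = (e^0.02 − 0.65)/(1.25 − 0.65) = 0.3702/0.6000 = 0.6170
Terminal stock prices: S_uu = 85.94, S_ud = 44.69, S_dd = 23.24
Terminal payoffs (K − S): max(-25.94, 0) = 0, max(15.31, 0) = 15.31, max(36.76, 0) = 36.76
Node u (S = 68.75): continuation = e^(−0.02)·[0.6170·0.0000 + 0.3830·15.3125] = 5.7485; exercise value = 0.0000 ≤ continuation, so V_u = 5.7485
Node d (S = 35.75): continuation = e^(−0.02)·[0.6170·15.3125 + 0.3830·36.7625] = 23.0619; exercise value = 24.2500 > continuation, so V_d = 24.2500 (exercise)
Node 0 (S = 55): continuation = e^(−0.02)·[0.6170·5.7485 + 0.3830·24.2500] = 12.5804; exercise value = 5.0000 ≤ continuation, so V_0 = 12.5804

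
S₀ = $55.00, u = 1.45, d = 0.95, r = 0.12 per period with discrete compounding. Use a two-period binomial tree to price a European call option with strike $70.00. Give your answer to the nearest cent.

Risk-neutral probability p = (1 + 0.12 − 0.95)/(1.45 − 0.95) = 0.1700/0.5000 = 0.3400
Terminal stock prices: S_uu = 115.6, S_ud = 75.76, S_dd = 49.64
Terminal payoffs (S − K): max(45.64, 0) = 45.64, max(5.763, 0) = 5.763, max(-20.36, 0) = 0
Node u (S = 79.75): V_u = 1/1.12·[0.3400·45.6375 + 0.6600·5.7625] = 17.2500
Node d (S = 52.25): V_d = 1/1.12·[0.3400·5.7625 + 0.6600·0.0000] = 1.7493
Node 0 (S = 55): V_0 = 1/1.12·[0.3400·17.2500 + 0.6600·1.7493] = 6.2675

$6.27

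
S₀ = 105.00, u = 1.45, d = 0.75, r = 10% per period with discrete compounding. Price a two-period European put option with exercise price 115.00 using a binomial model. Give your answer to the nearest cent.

11.89

Risk-neutral probability p = (1 + 0.1 − 0.75)/(1.45 − 0.75) = 0.3500/0.7000 = 0.5000
Terminal stock prices: S_uu = 220.8, S_ud = 114.2, S_dd = 59.06
Terminal payoffs (K − S): max(-105.8, 0) = 0, max(0.8125, 0) = 0.8125, max(55.94, 0) = 55.94
Node u (S = 152.2): V_u = 1/1.1·[0.5000·0.0000 + 0.5000·0.8125] = 0.3693
Node d (S = 78.75): V_d = 1/1.1·[0.5000·0.8125 + 0.5000·55.9375] = 25.7955
Node 0 (S = 105): V_0 = 1/1.1·[0.5000·0.3693 + 0.5000·25.7955] = 11.8931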